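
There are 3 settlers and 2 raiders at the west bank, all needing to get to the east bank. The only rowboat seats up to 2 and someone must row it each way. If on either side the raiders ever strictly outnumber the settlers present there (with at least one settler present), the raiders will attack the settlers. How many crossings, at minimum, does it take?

7

Counting alone: each trip to the east bank takes at most 2 across and each return brings at least 1 back, so after t trips out (and t−1 returns) at most 2t − (t−1) of the 5 are across; that first reaches 5 at t = 4, so at least 7 crossings are needed.
The plan below uses exactly 7 crossings, so it is optimal:
1. 2 raiders → the east bank.  (the west bank: 3S 0R; the east bank: 0S 2R)
2. 1 raider ← the west bank.  (the west bank: 3S 1R; the east bank: 0S 1R)
3. 2 settlers → the east bank.  (the west bank: 1S 1R; the east bank: 2S 1R)
4. 1 settler ← the west bank.  (the west bank: 2S 1R; the east bank: 1S 1R)
5. 1 settler and 1 raider → the east bank.  (the west bank: 1S 0R; the east bank: 2S 2R)
6. 1 raider ← the west bank.  (the west bank: 1S 1R; the east bank: 2S 1R)
7. 1 settler and 1 raider → the east bank.  (the west bank: 0S 0R; the east bank: 3S 2R)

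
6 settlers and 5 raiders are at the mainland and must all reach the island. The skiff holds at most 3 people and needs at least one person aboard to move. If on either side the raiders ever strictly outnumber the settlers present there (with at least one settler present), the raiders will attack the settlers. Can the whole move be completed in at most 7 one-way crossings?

No

Counting alone: each trip to the island takes at most 3 across and each return brings at least 1 back, so after t trips out (and t−1 returns) at most 3t − (t−1) of the 11 are across; that first reaches 11 at t = 5, so at least 9 crossings are needed.
Since 7 < 9, 7 crossings cannot be enough. (The shortest complete plan in fact takes 9:)
1. 3 raiders → the island.  (the mainland: 6S 2R; the island: 0S 3R)
2. 1 raider ← the mainland.  (the mainland: 6S 3R; the island: 0S 2R)
3. 3 settlers → the island.  (the mainland: 3S 3R; the island: 3S 2R)
4. 1 settler ← the mainland.  (the mainland: 4S 3R; the island: 2S 2R)
5. 2 settlers and 1 raider → the island.  (the mainland: 2S 2R; the island: 4S 3R)
6. 1 settler ← the mainland.  (the mainland: 3S 2R; the island: 3S 3R)
7. 2 settlers and 1 raider → the island.  (the mainland: 1S 1R; the island: 5S 4R)
8. 1 settler ← the mainland.  (the mainland: 2S 1R; the island: 4S 4R)
9. 2 settlers and 1 raider → the island.  (the mainland: 0S 0R; the island: 6S 5R)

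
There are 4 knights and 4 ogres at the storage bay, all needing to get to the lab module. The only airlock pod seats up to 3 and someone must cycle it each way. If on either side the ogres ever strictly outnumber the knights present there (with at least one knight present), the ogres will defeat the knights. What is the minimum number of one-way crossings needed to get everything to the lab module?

9

Counting alone: each trip to the lab module takes at most 3 across and each return brings at least 1 back, so after t trips out (and t−1 returns) at most 3t − (t−1) of the 8 are across; that first reaches 8 at t = 4, so at least 7 crossings are needed.
The safety rule pushes this higher. Following every safe sequence of crossings, the most of the 8 that can be at the lab module as the airlock pod arrives there on crossing 7 is 7 — never all 8.
So no plan with fewer than 9 crossings exists, and this one achieves 9:
1. 2 ogres → the lab module.  (the storage bay: 4K 2O; the lab module: 0K 2O)
2. 1 ogre ← the storage bay.  (the storage bay: 4K 3O; the lab module: 0K 1O)
3. 3 ogres → the lab module.  (the storage bay: 4K 0O; the lab module: 0K 4O)
4. 1 ogre ← the storage bay.  (the storage bay: 4K 1O; the lab module: 0K 3O)
5. 3 knights → the lab module.  (the storage bay: 1K 1O; the lab module: 3K 3O)
6. 1 knight and 1 ogre ← the storage bay.  (the storage bay: 2K 2O; the lab module: 2K 2O)
7. 2 knights → the lab module.  (the storage bay: 0K 2O; the lab module: 4K 2O)
8. 1 ogre ← the storage bay.  (the storage bay: 0K 3O; the lab module: 4K 1O)
9. 3 ogres → the lab module.  (the storage bay: 0K 0O; the lab module: 4K 4O)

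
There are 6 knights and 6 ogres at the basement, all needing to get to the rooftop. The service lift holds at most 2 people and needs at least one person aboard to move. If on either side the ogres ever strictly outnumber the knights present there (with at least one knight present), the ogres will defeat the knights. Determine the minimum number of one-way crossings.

Following every safe sequence of crossings from the start, the most of the 12 that can be at the rooftop as the service lift arrives there on crossings 1, 3, 5, 7, 9 is 2, 3, 4, 5, 6 respectively; the best ever achieved is 6 of 12.
From crossing 11 on, no configuration arises that was not already reachable earlier: only 15 distinct safe configurations (who is on which side, and where the service lift is) can ever be reached, none of them has everyone across, and every continuation just revisits them. They are: 0 knights + 0 ogres across (service lift back at the start); 0 knights + 1 ogre across (service lift there); 0 knights + 1 ogre across (service lift back at the start); 0 knights + 2 ogres across (service lift there); 0 knights + 2 ogres across (service lift back at the start); 0 knights + 3 ogres across (service lift there); 0 knights + 3 ogres across (service lift back at the start); 0 knights + 4 ogres across (service lift there); 0 knights + 4 ogres across (service lift back at the start); 0 knights + 5 ogres across (service lift there); 0 knights + 5 ogres across (service lift back at the start); 0 knights + 6 ogres across (service lift there); 1 knight + 1 ogre across (service lift there); 1 knight + 1 ogre across (service lift back at the start); 2 knights + 2 ogres across (service lift there). So no valid plan exists.

impossible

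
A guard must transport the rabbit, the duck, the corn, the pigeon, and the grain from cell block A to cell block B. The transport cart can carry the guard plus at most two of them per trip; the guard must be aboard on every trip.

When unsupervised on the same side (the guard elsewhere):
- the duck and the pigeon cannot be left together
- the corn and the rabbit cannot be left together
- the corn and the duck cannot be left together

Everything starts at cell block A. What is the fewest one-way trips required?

5

Counting alone: the guard can take at most 2 across per trip to cell block B, so moving all 5 needs at least 3 loaded trips out, with a return between consecutive ones — at least 5 crossings.
The plan below uses exactly 5 crossings, so it is optimal:
1. Guard goes to cell block B with the duck and the rabbit.
2. Guard goes back to cell block A alone.
3. Guard goes to cell block B with the grain.
4. Guard goes back to cell block A alone.
5. Guard goes to cell block B with the corn and the pigeon.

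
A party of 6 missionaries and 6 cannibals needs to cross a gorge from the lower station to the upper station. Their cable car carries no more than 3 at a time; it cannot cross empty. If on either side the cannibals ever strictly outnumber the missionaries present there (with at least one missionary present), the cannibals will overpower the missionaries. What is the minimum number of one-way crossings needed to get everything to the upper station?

Following every safe sequence of crossings from the start, the most of the 12 that can be at the upper station as the cable car arrives there on crossings 1, 3, 5 is 3, 5, 6 respectively; the best ever achieved is 6 of 12.
From crossing 7 on, no configuration arises that was not already reachable earlier: only 17 distinct safe configurations (who is on which side, and where the cable car is) can ever be reached, none of them has everyone across, and every continuation just revisits them. They are: 0 missionaries + 0 cannibals across (cable car back at the start); 0 missionaries + 1 cannibal across (cable car there); 0 missionaries + 1 cannibal across (cable car back at the start); 0 missionaries + 2 cannibals across (cable car there); 0 missionaries + 2 cannibals across (cable car back at the start); 0 missionaries + 3 cannibals across (cable car there); 0 missionaries + 3 cannibals across (cable car back at the start); 0 missionaries + 4 cannibals across (cable car there); 0 missionaries + 4 cannibals across (cable car back at the start); 0 missionaries + 5 cannibals across (cable car there); 0 missionaries + 5 cannibals across (cable car back at the start); 0 missionaries + 6 cannibals across (cable car there); 1 missionary + 1 cannibal across (cable car there); 1 missionary + 1 cannibal across (cable car back at the start); 2 missionaries + 2 cannibals across (cable car there); 2 missionaries + 2 cannibals across (cable car back at the start); 3 missionaries + 3 cannibals across (cable car there). So no valid plan exists.

impossible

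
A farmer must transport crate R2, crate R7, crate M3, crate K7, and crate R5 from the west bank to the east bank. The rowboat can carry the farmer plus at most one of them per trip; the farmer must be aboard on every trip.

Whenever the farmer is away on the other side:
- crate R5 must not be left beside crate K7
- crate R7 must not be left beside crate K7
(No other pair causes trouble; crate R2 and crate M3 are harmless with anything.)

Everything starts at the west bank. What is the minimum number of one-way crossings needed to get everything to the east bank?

Counting alone: the farmer can take at most 1 across per trip to the east bank, so moving all 5 needs at least 5 loaded trips out, with a return between consecutive ones — at least 9 crossings.
The safety rule pushes this higher. Following every safe sequence of crossings, the most of the 5 that can be at the east bank as the rowboat arrives there on crossing 9 is 4 — never all 5.
So no plan with fewer than 11 crossings exists, and this one achieves 11:
1. Farmer goes to the east bank with crate K7.  [the west bank: crate M3, crate R2, crate R5, crate R7 | the east bank: crate K7]
2. Farmer goes back to the west bank alone.  [the west bank: crate M3, crate R2, crate R5, crate R7 | the east bank: crate K7]
3. Farmer goes to the east bank with crate R2.  [the west bank: crate M3, crate R5, crate R7 | the east bank: crate K7, crate R2]
4. Farmer goes back to the west bank alone.  [the west bank: crate M3, crate R5, crate R7 | the east bank: crate K7, crate R2]
5. Farmer goes to the east bank with crate R7.  [the west bank: crate M3, crate R5 | the east bank: crate K7, crate R2, crate R7]
6. Farmer goes back to the west bank with crate K7.  [the west bank: crate K7, crate M3, crate R5 | the east bank: crate R2, crate R7]
7. Farmer goes to the east bank with crate R5.  [the west bank: crate K7, crate M3 | the east bank: crate R2, crate R5, crate R7]
8. Farmer goes back to the west bank alone.  [the west bank: crate K7, crate M3 | the east bank: crate R2, crate R5, crate R7]
9. Farmer goes to the east bank with crate M3.  [the west bank: crate K7 | the east bank: crate M3, crate R2, crate R5, crate R7]
10. Farmer goes back to the west bank alone.  [the west bank: crate K7 | the east bank: crate M3, crate R2, crate R5, crate R7]
11. Farmer goes to the east bank with crate K7.  [the west bank: — | the east bank: crate K7, crate M3, crate R2, crate R5, crate R7]

11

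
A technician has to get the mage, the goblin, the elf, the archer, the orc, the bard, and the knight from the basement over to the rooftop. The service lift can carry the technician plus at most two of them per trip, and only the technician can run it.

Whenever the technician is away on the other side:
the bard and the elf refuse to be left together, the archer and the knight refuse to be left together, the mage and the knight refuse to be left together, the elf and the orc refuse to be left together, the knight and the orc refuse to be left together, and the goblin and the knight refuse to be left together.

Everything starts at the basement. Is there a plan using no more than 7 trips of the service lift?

Counting alone: the technician can take at most 2 across per trip to the rooftop, so moving all 7 needs at least 4 loaded trips out, with a return between consecutive ones — at least 7 crossings.
The safety rule pushes this higher. Following every safe sequence of crossings, the most of the 7 that can be at the rooftop as the service lift arrives there on crossing 7 is 6 — never all 7.
So the move cannot be finished within 7 crossings. (The shortest complete plan takes 9:)
1. Technician goes to the rooftop with the elf and the knight.  [the basement: the archer, the bard, the goblin, the mage, the orc | the rooftop: the elf, the knight]
2. Technician goes back to the basement alone.  [the basement: the archer, the bard, the goblin, the mage, the orc | the rooftop: the elf, the knight]
3. Technician goes to the rooftop with the bard.  [the basement: the archer, the goblin, the mage, the orc | the rooftop: the bard, the elf, the knight]
4. Technician goes back to the basement with the elf.  [the basement: the archer, the elf, the goblin, the mage, the orc | the rooftop: the bard, the knight]
5. Technician goes to the rooftop with the mage and the orc.  [the basement: the archer, the elf, the goblin | the rooftop: the bard, the knight, the mage, the orc]
6. Technician goes back to the basement with the knight.  [the basement: the archer, the elf, the goblin, the knight | the rooftop: the bard, the mage, the orc]
7. Technician goes to the rooftop with the archer and the goblin.  [the basement: the elf, the knight | the rooftop: the archer, the bard, the goblin, the mage, the orc]
8. Technician goes back to the basement alone.  [the basement: the elf, the knight | the rooftop: the archer, the bard, the goblin, the mage, the orc]
9. Technician goes to the rooftop with the elf and the knight.  [the basement: — | the rooftop: the archer, the bard, the elf, the goblin, the knight, the mage, the orc]

No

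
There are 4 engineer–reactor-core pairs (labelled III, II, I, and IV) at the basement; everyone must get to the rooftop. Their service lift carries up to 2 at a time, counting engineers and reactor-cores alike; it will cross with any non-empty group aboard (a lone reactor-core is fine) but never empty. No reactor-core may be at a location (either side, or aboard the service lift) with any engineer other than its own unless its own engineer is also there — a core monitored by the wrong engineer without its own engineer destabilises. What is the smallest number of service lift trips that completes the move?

impossible

Following every safe sequence of crossings from the start, the most of the 8 that can be at the rooftop as the service lift arrives there on crossings 1, 3, 5 is 2, 3, 4 respectively; the best ever achieved is 4 of 8.
From crossing 7 on, no configuration arises that was not already reachable earlier: only 44 distinct safe configurations (who is on which side, and where the service lift is) can ever be reached, none of them has everyone across, and every continuation just revisits them. So no valid plan exists.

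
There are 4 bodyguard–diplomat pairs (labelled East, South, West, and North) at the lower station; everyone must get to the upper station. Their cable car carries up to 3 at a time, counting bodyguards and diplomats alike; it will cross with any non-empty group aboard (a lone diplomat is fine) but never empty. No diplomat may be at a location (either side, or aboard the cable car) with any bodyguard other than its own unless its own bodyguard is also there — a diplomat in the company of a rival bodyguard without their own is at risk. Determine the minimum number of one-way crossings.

Counting alone: each trip to the upper station takes at most 3 across and each return brings at least 1 back, so after t trips out (and t−1 returns) at most 3t − (t−1) of the 8 are across; that first reaches 8 at t = 4, so at least 7 crossings are needed.
The safety rule pushes this higher. Following every safe sequence of crossings, the most of the 8 that can be at the upper station as the cable car arrives there on crossing 7 is 7 — never all 8.
So no plan with fewer than 9 crossings exists, and this one achieves 9:
1. bodyguard East and diplomat East cross → the upper station.
2. bodyguard East crosses ← the lower station.
3. bodyguard East, bodyguard South, and diplomat South cross → the upper station.
4. bodyguard East and diplomat East cross ← the lower station.
5. bodyguard East, bodyguard North, and bodyguard West cross → the upper station.
6. diplomat South crosses ← the lower station.
7. diplomat East and diplomat South cross → the upper station.
8. diplomat East crosses ← the lower station.
9. diplomat East, diplomat North, and diplomat West cross → the upper station.

9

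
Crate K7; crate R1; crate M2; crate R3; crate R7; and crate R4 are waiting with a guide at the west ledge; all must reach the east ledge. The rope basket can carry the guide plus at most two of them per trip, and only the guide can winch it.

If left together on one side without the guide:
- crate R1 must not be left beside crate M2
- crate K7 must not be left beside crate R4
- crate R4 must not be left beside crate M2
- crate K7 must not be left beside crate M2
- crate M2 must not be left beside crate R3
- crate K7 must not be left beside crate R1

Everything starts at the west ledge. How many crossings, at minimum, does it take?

Counting alone: the guide can take at most 2 across per trip to the east ledge, so moving all 6 needs at least 3 loaded trips out, with a return between consecutive ones — at least 5 crossings.
The safety rule pushes this higher. Following every safe sequence of crossings, the most of the 6 that can be at the east ledge as the rope basket arrives there on crossings 5, 7 is 4, 5 respectively — never all 6.
So no plan with fewer than 9 crossings exists, and this one achieves 9:
1. Guide goes to the east ledge with crate K7 and crate M2.  [the west ledge: crate R1, crate R3, crate R4, crate R7 | the east ledge: crate K7, crate M2]
2. Guide goes back to the west ledge with crate K7.  [the west ledge: crate K7, crate R1, crate R3, crate R4, crate R7 | the east ledge: crate M2]
3. Guide goes to the east ledge with crate K7 and crate R3.  [the west ledge: crate R1, crate R4, crate R7 | the east ledge: crate K7, crate M2, crate R3]
4. Guide goes back to the west ledge with crate M2.  [the west ledge: crate M2, crate R1, crate R4, crate R7 | the east ledge: crate K7, crate R3]
5. Guide goes to the east ledge with crate R1 and crate R4.  [the west ledge: crate M2, crate R7 | the east ledge: crate K7, crate R1, crate R3, crate R4]
6. Guide goes back to the west ledge with crate K7.  [the west ledge: crate K7, crate M2, crate R7 | the east ledge: crate R1, crate R3, crate R4]
7. Guide goes to the east ledge with crate K7 and crate R7.  [the west ledge: crate M2 | the east ledge: crate K7, crate R1, crate R3, crate R4, crate R7]
8. Guide goes back to the west ledge with crate K7.  [the west ledge: crate K7, crate M2 | the east ledge: crate R1, crate R3, crate R4, crate R7]
9. Guide goes to the east ledge with crate K7 and crate M2.  [the west ledge: — | the east ledge: crate K7, crate M2, crate R1, crate R3, crate R4, crate R7]

9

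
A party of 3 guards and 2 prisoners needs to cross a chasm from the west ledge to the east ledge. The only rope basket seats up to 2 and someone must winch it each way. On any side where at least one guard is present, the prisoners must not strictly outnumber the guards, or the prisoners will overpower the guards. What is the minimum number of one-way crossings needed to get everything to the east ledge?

7

Counting alone: each trip to the east ledge takes at most 2 across and each return brings at least 1 back, so after t trips out (and t−1 returns) at most 2t − (t−1) of the 5 are across; that first reaches 5 at t = 4, so at least 7 crossings are needed.
The plan below uses exactly 7 crossings, so it is optimal:
1. 2 prisoners → the east ledge.  (the west ledge: 3G 0P; the east ledge: 0G 2P)
2. 1 prisoner ← the west ledge.  (the west ledge: 3G 1P; the east ledge: 0G 1P)
3. 2 guards → the east ledge.  (the west ledge: 1G 1P; the east ledge: 2G 1P)
4. 1 guard ← the west ledge.  (the west ledge: 2G 1P; the east ledge: 1G 1P)
5. 1 guard and 1 prisoner → the east ledge.  (the west ledge: 1G 0P; the east ledge: 2G 2P)
6. 1 prisoner ← the west ledge.  (the west ledge: 1G 1P; the east ledge: 2G 1P)
7. 1 guard and 1 prisoner → the east ledge.  (the west ledge: 0G 0P; the east ledge: 3G 2P)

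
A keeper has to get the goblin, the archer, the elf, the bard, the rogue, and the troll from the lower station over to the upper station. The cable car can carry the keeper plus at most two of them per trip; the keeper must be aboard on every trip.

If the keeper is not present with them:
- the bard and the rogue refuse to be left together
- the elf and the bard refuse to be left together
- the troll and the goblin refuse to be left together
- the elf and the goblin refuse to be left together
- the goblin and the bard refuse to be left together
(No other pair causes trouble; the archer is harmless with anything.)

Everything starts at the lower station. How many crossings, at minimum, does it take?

Counting alone: the keeper can take at most 2 across per trip to the upper station, so moving all 6 needs at least 3 loaded trips out, with a return between consecutive ones — at least 5 crossings.
The safety rule pushes this higher. Following every safe sequence of crossings, the most of the 6 that can be at the upper station as the cable car arrives there on crossings 5, 7 is 4, 5 respectively — never all 6.
So no plan with fewer than 9 crossings exists, and this one achieves 9:
1. Keeper goes to the upper station with the bard and the goblin.
2. Keeper goes back to the lower station with the goblin.
3. Keeper goes to the upper station with the archer and the goblin.
4. Keeper goes back to the lower station with the goblin.
5. Keeper goes to the upper station with the goblin and the rogue.
6. Keeper goes back to the lower station with the bard.
7. Keeper goes to the upper station with the elf and the troll.
8. Keeper goes back to the lower station with the goblin.
9. Keeper goes to the upper station with the bard and the goblin.

9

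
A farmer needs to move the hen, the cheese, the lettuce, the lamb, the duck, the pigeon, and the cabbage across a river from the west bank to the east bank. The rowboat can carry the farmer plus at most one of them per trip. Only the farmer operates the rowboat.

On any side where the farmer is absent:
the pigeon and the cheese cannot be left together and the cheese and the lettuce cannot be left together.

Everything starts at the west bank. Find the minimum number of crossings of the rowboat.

15

Counting alone: the farmer can take at most 1 across per trip to the east bank, so moving all 7 needs at least 7 loaded trips out, with a return between consecutive ones — at least 13 crossings.
The safety rule pushes this higher. Following every safe sequence of crossings, the most of the 7 that can be at the east bank as the rowboat arrives there on crossing 13 is 6 — never all 7.
So no plan with fewer than 15 crossings exists, and this one achieves 15:
1. Farmer goes to the east bank with the cheese.
2. Farmer goes back to the west bank alone.
3. Farmer goes to the east bank with the hen.
4. Farmer goes back to the west bank alone.
5. Farmer goes to the east bank with the lettuce.
6. Farmer goes back to the west bank with the cheese.
7. Farmer goes to the east bank with the pigeon.
8. Farmer goes back to the west bank alone.
9. Farmer goes to the east bank with the lamb.
10. Farmer goes back to the west bank alone.
11. Farmer goes to the east bank with the duck.
12. Farmer goes back to the west bank alone.
13. Farmer goes to the east bank with the cabbage.
14. Farmer goes back to the west bank alone.
15. Farmer goes to the east bank with the cheese.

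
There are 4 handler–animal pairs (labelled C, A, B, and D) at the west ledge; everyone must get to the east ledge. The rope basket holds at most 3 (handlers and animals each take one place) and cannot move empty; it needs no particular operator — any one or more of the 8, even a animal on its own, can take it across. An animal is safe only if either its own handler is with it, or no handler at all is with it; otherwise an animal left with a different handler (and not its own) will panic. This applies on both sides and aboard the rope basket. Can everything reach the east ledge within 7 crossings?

Counting alone: each trip to the east ledge takes at most 3 across and each return brings at least 1 back, so after t trips out (and t−1 returns) at most 3t − (t−1) of the 8 are across; that first reaches 8 at t = 4, so at least 7 crossings are needed.
The safety rule pushes this higher. Following every safe sequence of crossings, the most of the 8 that can be at the east ledge as the rope basket arrives there on crossing 7 is 7 — never all 8.
So the move cannot be finished within 7 crossings. (The shortest complete plan takes 9:)
1. animal C and handler C cross → the east ledge.
2. handler C crosses ← the west ledge.
3. animal A, handler A, and handler C cross → the east ledge.
4. animal C and handler C cross ← the west ledge.
5. handler B, handler C, and handler D cross → the east ledge.
6. animal A crosses ← the west ledge.
7. animal A and animal C cross → the east ledge.
8. animal C crosses ← the west ledge.
9. animal B, animal C, and animal D cross → the east ledge.

No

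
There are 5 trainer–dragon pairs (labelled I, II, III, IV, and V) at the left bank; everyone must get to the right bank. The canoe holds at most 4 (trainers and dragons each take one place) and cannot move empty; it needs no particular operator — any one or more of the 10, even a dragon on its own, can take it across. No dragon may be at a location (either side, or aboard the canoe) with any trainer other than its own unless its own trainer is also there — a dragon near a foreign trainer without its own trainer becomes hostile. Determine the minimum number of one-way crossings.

Counting alone: each trip to the right bank takes at most 4 across and each return brings at least 1 back, so after t trips out (and t−1 returns) at most 4t − (t−1) of the 10 are across; that first reaches 10 at t = 3, so at least 5 crossings are needed.
The safety rule pushes this higher. Following every safe sequence of crossings, the most of the 10 that can be at the right bank as the canoe arrives there on crossing 5 is 9 — never all 10.
So no plan with fewer than 7 crossings exists, and this one achieves 7:
1. dragon I and trainer I cross → the right bank.
2. trainer I crosses ← the left bank.
3. dragon II, dragon III, dragon IV, and dragon V cross → the right bank.
4. dragon I crosses ← the left bank.
5. trainer II, trainer III, trainer IV, and trainer V cross → the right bank.
6. dragon II and trainer II cross ← the left bank.
7. dragon I, dragon II, trainer I, and trainer II cross → the right bank.

7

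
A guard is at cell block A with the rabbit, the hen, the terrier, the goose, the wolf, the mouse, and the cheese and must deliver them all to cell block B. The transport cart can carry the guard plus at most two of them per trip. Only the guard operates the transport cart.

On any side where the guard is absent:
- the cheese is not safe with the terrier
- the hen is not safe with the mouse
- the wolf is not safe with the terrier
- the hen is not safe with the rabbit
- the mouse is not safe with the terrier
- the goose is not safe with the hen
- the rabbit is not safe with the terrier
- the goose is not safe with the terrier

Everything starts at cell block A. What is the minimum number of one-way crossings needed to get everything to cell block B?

Counting alone: the guard can take at most 2 across per trip to cell block B, so moving all 7 needs at least 4 loaded trips out, with a return between consecutive ones — at least 7 crossings.
The safety rule pushes this higher. Following every safe sequence of crossings, the most of the 7 that can be at cell block B as the transport cart arrives there on crossing 7 is 5 — never all 7.
So no plan with fewer than 9 crossings exists, and this one achieves 9:
1. Guard goes to cell block B with the hen and the terrier.  [cell block A: the cheese, the goose, the mouse, the rabbit, the wolf | cell block B: the hen, the terrier]
2. Guard goes back to cell block A alone.  [cell block A: the cheese, the goose, the mouse, the rabbit, the wolf | cell block B: the hen, the terrier]
3. Guard goes to cell block B with the goose and the rabbit.  [cell block A: the cheese, the mouse, the wolf | cell block B: the goose, the hen, the rabbit, the terrier]
4. Guard goes back to cell block A with the hen and the terrier.  [cell block A: the cheese, the hen, the mouse, the terrier, the wolf | cell block B: the goose, the rabbit]
5. Guard goes to cell block B with the mouse and the terrier.  [cell block A: the cheese, the hen, the wolf | cell block B: the goose, the mouse, the rabbit, the terrier]
6. Guard goes back to cell block A with the terrier.  [cell block A: the cheese, the hen, the terrier, the wolf | cell block B: the goose, the mouse, the rabbit]
7. Guard goes to cell block B with the cheese and the wolf.  [cell block A: the hen, the terrier | cell block B: the cheese, the goose, the mouse, the rabbit, the wolf]
8. Guard goes back to cell block A alone.  [cell block A: the hen, the terrier | cell block B: the cheese, the goose, the mouse, the rabbit, the wolf]
9. Guard goes to cell block B with the hen and the terrier.  [cell block A: — | cell block B: the cheese, the goose, the hen, the mouse, the rabbit, the terrier, the wolf]

9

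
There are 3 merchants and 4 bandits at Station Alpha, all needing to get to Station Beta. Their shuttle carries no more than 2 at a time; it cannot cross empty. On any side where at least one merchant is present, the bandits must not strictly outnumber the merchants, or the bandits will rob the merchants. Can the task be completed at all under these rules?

The bandits already outnumber the merchants at Station Alpha before anyone moves, so the starting position itself is disallowed.

No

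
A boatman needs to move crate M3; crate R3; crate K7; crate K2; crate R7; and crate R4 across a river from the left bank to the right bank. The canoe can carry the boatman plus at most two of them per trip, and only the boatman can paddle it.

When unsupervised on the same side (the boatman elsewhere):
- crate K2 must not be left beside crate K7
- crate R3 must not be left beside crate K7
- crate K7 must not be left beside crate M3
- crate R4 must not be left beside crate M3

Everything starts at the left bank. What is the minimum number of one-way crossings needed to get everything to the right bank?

7

Counting alone: the boatman can take at most 2 across per trip to the right bank, so moving all 6 needs at least 3 loaded trips out, with a return between consecutive ones — at least 5 crossings.
The safety rule pushes this higher. Following every safe sequence of crossings, the most of the 6 that can be at the right bank as the canoe arrives there on crossing 5 is 5 — never all 6.
So no plan with fewer than 7 crossings exists, and this one achieves 7:
1. Boatman goes to the right bank with crate K7 and crate M3.  [the left bank: crate K2, crate R3, crate R4, crate R7 | the right bank: crate K7, crate M3]
2. Boatman goes back to the left bank with crate M3.  [the left bank: crate K2, crate M3, crate R3, crate R4, crate R7 | the right bank: crate K7]
3. Boatman goes to the right bank with crate M3 and crate R3.  [the left bank: crate K2, crate R4, crate R7 | the right bank: crate K7, crate M3, crate R3]
4. Boatman goes back to the left bank with crate K7.  [the left bank: crate K2, crate K7, crate R4, crate R7 | the right bank: crate M3, crate R3]
5. Boatman goes to the right bank with crate K2 and crate R7.  [the left bank: crate K7, crate R4 | the right bank: crate K2, crate M3, crate R3, crate R7]
6. Boatman goes back to the left bank alone.  [the left bank: crate K7, crate R4 | the right bank: crate K2, crate M3, crate R3, crate R7]
7. Boatman goes to the right bank with crate K7 and crate R4.  [the left bank: — | the right bank: crate K2, crate K7, crate M3, crate R3, crate R4, crate R7]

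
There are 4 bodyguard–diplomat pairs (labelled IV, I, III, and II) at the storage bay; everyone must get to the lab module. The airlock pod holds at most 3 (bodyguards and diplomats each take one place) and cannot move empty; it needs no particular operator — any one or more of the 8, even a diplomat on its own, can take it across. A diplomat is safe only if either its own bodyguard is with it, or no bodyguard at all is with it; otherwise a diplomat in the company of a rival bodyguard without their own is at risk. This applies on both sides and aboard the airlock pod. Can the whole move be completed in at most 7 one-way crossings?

Counting alone: each trip to the lab module takes at most 3 across and each return brings at least 1 back, so after t trips out (and t−1 returns) at most 3t − (t−1) of the 8 are across; that first reaches 8 at t = 4, so at least 7 crossings are needed.
The safety rule pushes this higher. Following every safe sequence of crossings, the most of the 8 that can be at the lab module as the airlock pod arrives there on crossing 7 is 7 — never all 8.
So the move cannot be finished within 7 crossings. (The shortest complete plan takes 9:)
1. bodyguard IV and diplomat IV cross → the lab module.
2. bodyguard IV crosses ← the storage bay.
3. bodyguard I, bodyguard IV, and diplomat I cross → the lab module.
4. bodyguard IV and diplomat IV cross ← the storage bay.
5. bodyguard II, bodyguard III, and bodyguard IV cross → the lab module.
6. diplomat I crosses ← the storage bay.
7. diplomat I and diplomat IV cross → the lab module.
8. diplomat IV crosses ← the storage bay.
9. diplomat II, diplomat III, and diplomat IV cross → the lab module.

No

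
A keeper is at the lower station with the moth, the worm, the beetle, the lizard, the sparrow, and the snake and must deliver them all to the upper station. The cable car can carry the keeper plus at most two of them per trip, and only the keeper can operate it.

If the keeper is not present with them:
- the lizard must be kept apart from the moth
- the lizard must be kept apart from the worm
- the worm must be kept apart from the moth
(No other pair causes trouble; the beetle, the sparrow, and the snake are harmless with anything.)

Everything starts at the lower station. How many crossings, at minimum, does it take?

Counting alone: the keeper can take at most 2 across per trip to the upper station, so moving all 6 needs at least 3 loaded trips out, with a return between consecutive ones — at least 5 crossings.
The safety rule pushes this higher. Following every safe sequence of crossings, the most of the 6 that can be at the upper station as the cable car arrives there on crossings 5, 7 is 4, 5 respectively — never all 6.
So no plan with fewer than 9 crossings exists, and this one achieves 9:
1. Keeper goes to the upper station with the moth and the worm.
2. Keeper goes back to the lower station with the moth.
3. Keeper goes to the upper station with the beetle and the moth.
4. Keeper goes back to the lower station with the moth.
5. Keeper goes to the upper station with the moth and the sparrow.
6. Keeper goes back to the lower station with the moth.
7. Keeper goes to the upper station with the moth and the snake.
8. Keeper goes back to the lower station with the moth.
9. Keeper goes to the upper station with the lizard and the moth.

9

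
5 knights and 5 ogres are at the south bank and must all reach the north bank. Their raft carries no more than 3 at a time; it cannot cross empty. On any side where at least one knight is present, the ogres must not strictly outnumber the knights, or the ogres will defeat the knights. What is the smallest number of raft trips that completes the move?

11

Counting alone: each trip to the north bank takes at most 3 across and each return brings at least 1 back, so after t trips out (and t−1 returns) at most 3t − (t−1) of the 10 are across; that first reaches 10 at t = 5, so at least 9 crossings are needed.
The safety rule pushes this higher. Following every safe sequence of crossings, the most of the 10 that can be at the north bank as the raft arrives there on crossing 9 is 9 — never all 10.
So no plan with fewer than 11 crossings exists, and this one achieves 11:
1. 2 ogres → the north bank.  (the south bank: 5K 3O; the north bank: 0K 2O)
2. 1 ogre ← the south bank.  (the south bank: 5K 4O; the north bank: 0K 1O)
3. 3 ogres → the north bank.  (the south bank: 5K 1O; the north bank: 0K 4O)
4. 1 ogre ← the south bank.  (the south bank: 5K 2O; the north bank: 0K 3O)
5. 3 knights → the north bank.  (the south bank: 2K 2O; the north bank: 3K 3O)
6. 1 knight and 1 ogre ← the south bank.  (the south bank: 3K 3O; the north bank: 2K 2O)
7. 3 knights → the north bank.  (the south bank: 0K 3O; the north bank: 5K 2O)
8. 1 ogre ← the south bank.  (the south bank: 0K 4O; the north bank: 5K 1O)
9. 2 ogres → the north bank.  (the south bank: 0K 2O; the north bank: 5K 3O)
10. 1 ogre ← the south bank.  (the south bank: 0K 3O; the north bank: 5K 2O)
11. 3 ogres → the north bank.  (the south bank: 0K 0O; the north bank: 5K 5O)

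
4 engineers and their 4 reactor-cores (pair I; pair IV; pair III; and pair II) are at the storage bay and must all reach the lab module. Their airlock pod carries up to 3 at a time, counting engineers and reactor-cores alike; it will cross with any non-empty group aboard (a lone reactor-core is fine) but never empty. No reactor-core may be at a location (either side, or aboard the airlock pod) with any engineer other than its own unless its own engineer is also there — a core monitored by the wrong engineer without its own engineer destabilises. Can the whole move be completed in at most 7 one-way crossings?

Counting alone: each trip to the lab module takes at most 3 across and each return brings at least 1 back, so after t trips out (and t−1 returns) at most 3t − (t−1) of the 8 are across; that first reaches 8 at t = 4, so at least 7 crossings are needed.
The safety rule pushes this higher. Following every safe sequence of crossings, the most of the 8 that can be at the lab module as the airlock pod arrives there on crossing 7 is 7 — never all 8.
So the move cannot be finished within 7 crossings. (The shortest complete plan takes 9:)
1. engineer I and reactor-core I cross → the lab module.
2. engineer I crosses ← the storage bay.
3. engineer I, engineer IV, and reactor-core IV cross → the lab module.
4. engineer I and reactor-core I cross ← the storage bay.
5. engineer I, engineer II, and engineer III cross → the lab module.
6. reactor-core IV crosses ← the storage bay.
7. reactor-core I and reactor-core IV cross → the lab module.
8. reactor-core I crosses ← the storage bay.
9. reactor-core I, reactor-core II, and reactor-core III cross → the lab module.

No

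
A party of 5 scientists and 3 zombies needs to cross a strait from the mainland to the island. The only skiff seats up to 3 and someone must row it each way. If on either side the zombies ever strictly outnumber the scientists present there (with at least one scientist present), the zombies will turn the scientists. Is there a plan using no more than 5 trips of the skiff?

No

Counting alone: each trip to the island takes at most 3 across and each return brings at least 1 back, so after t trips out (and t−1 returns) at most 3t − (t−1) of the 8 are across; that first reaches 8 at t = 4, so at least 7 crossings are needed.
Since 5 < 7, 5 crossings cannot be enough. (The shortest complete plan in fact takes 7:)
1. 2 zombies → the island.  (the mainland: 5S 1Z; the island: 0S 2Z)
2. 1 zombie ← the mainland.  (the mainland: 5S 2Z; the island: 0S 1Z)
3. 2 scientists and 1 zombie → the island.  (the mainland: 3S 1Z; the island: 2S 2Z)
4. 1 zombie ← the mainland.  (the mainland: 3S 2Z; the island: 2S 1Z)
5. 1 scientist and 2 zombies → the island.  (the mainland: 2S 0Z; the island: 3S 3Z)
6. 1 zombie ← the mainland.  (the mainland: 2S 1Z; the island: 3S 2Z)
7. 2 scientists and 1 zombie → the island.  (the mainland: 0S 0Z; the island: 5S 3Z)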